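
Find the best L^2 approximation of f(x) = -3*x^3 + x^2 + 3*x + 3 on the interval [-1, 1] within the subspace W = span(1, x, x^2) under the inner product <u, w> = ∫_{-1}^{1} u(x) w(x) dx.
g(x) = x^2 + 6*x/5 + 3

The best approximation g ∈ W is the orthogonal projection of f onto W. Writing g = a_0 + a_1 x + a_2 x^2, the coefficients solve the normal equations G · a = b where
  G_{ij} = <φ_i, φ_j> and b_i = <f, φ_i>, with φ_0 = 1, φ_1 = x, φ_2 = x^2.
G =
  [2, 0, 2/3]
  [0, 2/3, 0]
  [2/3, 0, 2/5],
b = (20/3, 4/5, 12/5).
Solving gives a_0 = 3, a_1 = 6/5, a_2 = 1, so
  g(x) = x^2 + 6*x/5 + 3.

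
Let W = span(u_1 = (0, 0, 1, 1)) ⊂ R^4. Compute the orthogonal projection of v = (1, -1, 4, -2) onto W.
proj_W(v) = (0, 0, 1, 1)

Set up U = [u_1 | ... | u_1] ∈ R^(4×1). The projector onto W = col(U) is P = U (U^T U)^(-1) U^T.
Compute U^T U =
  [2],
and U^T v = (2).
Solve U^T U · c = U^T v for the coefficients: c = (1). The projection is proj_W(v) = U c.
Check: (v - proj_W(v)) · u_1 = 0  (should be 0).
Result: proj_W(v) = (0, 0, 1, 1).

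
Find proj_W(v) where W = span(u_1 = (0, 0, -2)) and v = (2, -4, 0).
proj_W(v) = (0, 0, 0)

Set up U = [u_1 | ... | u_1] ∈ R^(3×1). The projector onto W = col(U) is P = U (U^T U)^(-1) U^T.
Compute U^T U =
  [4],
and U^T v = (0).
Solve U^T U · c = U^T v for the coefficients: c = (0). The projection is proj_W(v) = U c.
Check: (v - proj_W(v)) · u_1 = 0  (should be 0).
Result: proj_W(v) = (0, 0, 0).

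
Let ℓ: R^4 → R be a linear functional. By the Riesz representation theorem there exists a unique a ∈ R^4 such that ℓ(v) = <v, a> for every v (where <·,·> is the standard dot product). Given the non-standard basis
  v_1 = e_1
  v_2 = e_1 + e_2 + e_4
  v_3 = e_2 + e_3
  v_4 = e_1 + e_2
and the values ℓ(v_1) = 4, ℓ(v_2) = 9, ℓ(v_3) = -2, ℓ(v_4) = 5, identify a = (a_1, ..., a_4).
a = (4, 1, -3, 4)

Write a = (a_1, ..., a_4) in the standard basis. For each basis vector v_i, ℓ(v_i) = <v_i, a> is a linear equation in the a_j's. Collect the n equations into a matrix system V a = ℓ, where row i of V is v_i (expressed in the standard basis). Since V is invertible (lower-triangular with 1s on the diagonal, up to permutation), solve by back-substitution:
  V =
[[1, 0, 0, 0],
 [1, 1, 0, 1],
 [0, 1, 1, 0],
 [1, 1, 0, 0]]
  V a = (4, 9, -2, 5)
Solving gives a = (4, 1, -3, 4).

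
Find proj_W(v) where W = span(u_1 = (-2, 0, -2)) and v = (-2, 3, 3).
proj_W(v) = (1/2, 0, 1/2)

Set up U = [u_1 | ... | u_1] ∈ R^(3×1). The projector onto W = col(U) is P = U (U^T U)^(-1) U^T.
Compute U^T U =
  [8],
and U^T v = (-2).
Solve U^T U · c = U^T v for the coefficients: c = (-1/4). The projection is proj_W(v) = U c.
Check: (v - proj_W(v)) · u_1 = 0  (should be 0).
Result: proj_W(v) = (1/2, 0, 1/2).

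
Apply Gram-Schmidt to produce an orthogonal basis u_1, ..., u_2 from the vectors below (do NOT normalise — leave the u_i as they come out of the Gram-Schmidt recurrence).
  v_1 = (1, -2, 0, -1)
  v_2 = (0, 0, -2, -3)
Orthogonal basis:
  u_1 = (1, -2, 0, -1)
  u_2 = (-1/2, 1, -2, -5/2)

Apply the Gram-Schmidt recurrence
  u_1 = v_1
  u_i = v_i − Σ_{j<i} ((v_i · u_j) / (u_j · u_j)) · u_j.

Step by step this gives:
  u_1 = (1, -2, 0, -1)
  u_2 = (-1/2, 1, -2, -5/2)

Orthogonality check:
  u_2 · u_1 = 0 (should be 0)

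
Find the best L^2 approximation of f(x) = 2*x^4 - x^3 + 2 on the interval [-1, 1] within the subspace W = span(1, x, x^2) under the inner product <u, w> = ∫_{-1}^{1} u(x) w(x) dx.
g(x) = 12*x^2/7 - 3*x/5 + 64/35

The best approximation g ∈ W is the orthogonal projection of f onto W. Writing g = a_0 + a_1 x + a_2 x^2, the coefficients solve the normal equations G · a = b where
  G_{ij} = <φ_i, φ_j> and b_i = <f, φ_i>, with φ_0 = 1, φ_1 = x, φ_2 = x^2.
G =
  [2, 0, 2/3]
  [0, 2/3, 0]
  [2/3, 0, 2/5],
b = (24/5, -2/5, 40/21).
Solving gives a_0 = 64/35, a_1 = -3/5, a_2 = 12/7, so
  g(x) = 12*x^2/7 - 3*x/5 + 64/35.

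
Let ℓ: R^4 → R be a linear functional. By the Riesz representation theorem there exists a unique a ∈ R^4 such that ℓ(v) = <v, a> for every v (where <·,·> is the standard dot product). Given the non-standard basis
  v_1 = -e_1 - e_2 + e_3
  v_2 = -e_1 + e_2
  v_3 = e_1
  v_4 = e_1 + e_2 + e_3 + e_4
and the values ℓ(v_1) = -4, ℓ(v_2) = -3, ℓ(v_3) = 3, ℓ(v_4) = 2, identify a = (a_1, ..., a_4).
a = (3, 0, -1, 0)

Write a = (a_1, ..., a_4) in the standard basis. For each basis vector v_i, ℓ(v_i) = <v_i, a> is a linear equation in the a_j's. Collect the n equations into a matrix system V a = ℓ, where row i of V is v_i (expressed in the standard basis). Since V is invertible (lower-triangular with 1s on the diagonal, up to permutation), solve by back-substitution:
  V =
[[-1, -1, 1, 0],
 [-1, 1, 0, 0],
 [1, 0, 0, 0],
 [1, 1, 1, 1]]
  V a = (-4, -3, 3, 2)
Solving gives a = (3, 0, -1, 0).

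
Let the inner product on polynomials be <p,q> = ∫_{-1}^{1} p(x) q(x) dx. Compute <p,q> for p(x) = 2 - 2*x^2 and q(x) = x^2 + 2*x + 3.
<p,q> = 128/15

Expand the product: p(x)·q(x) = -2*x^4 - 4*x^3 - 4*x^2 + 4*x + 6.
∫_{-1}^{1} of each monomial x^k gives [2/(k+1) if k even, 0 if k odd]. Integrating term-by-term (or equivalently evaluating the antiderivative F(x) = -2*x^5/5 - x^4 - 4*x^3/3 + 2*x^2 + 6*x at the endpoints):
  F(1) − F(−1) = 79/15 − (-49/15) = 128/15.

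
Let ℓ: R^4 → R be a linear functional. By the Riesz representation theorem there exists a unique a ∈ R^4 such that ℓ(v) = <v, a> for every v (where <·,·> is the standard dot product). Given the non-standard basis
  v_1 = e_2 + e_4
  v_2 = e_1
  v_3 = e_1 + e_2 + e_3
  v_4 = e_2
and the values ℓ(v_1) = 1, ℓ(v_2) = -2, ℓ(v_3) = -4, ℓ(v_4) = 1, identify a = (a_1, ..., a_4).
a = (-2, 1, -3, 0)

Write a = (a_1, ..., a_4) in the standard basis. For each basis vector v_i, ℓ(v_i) = <v_i, a> is a linear equation in the a_j's. Collect the n equations into a matrix system V a = ℓ, where row i of V is v_i (expressed in the standard basis). Since V is invertible (lower-triangular with 1s on the diagonal, up to permutation), solve by back-substitution:
  V =
[[0, 1, 0, 1],
 [1, 0, 0, 0],
 [1, 1, 1, 0],
 [0, 1, 0, 0]]
  V a = (1, -2, -4, 1)
Solving gives a = (-2, 1, -3, 0).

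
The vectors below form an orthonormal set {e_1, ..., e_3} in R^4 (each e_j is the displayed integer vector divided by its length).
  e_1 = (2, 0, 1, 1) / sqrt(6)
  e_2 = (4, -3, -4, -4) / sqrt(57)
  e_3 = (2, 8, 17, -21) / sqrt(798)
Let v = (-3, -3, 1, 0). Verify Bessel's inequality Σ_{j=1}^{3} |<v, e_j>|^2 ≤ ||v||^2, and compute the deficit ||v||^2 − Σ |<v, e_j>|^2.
Σ |<v, e_j>|^2 = 110/21; ||v||^2 = 19; deficit = 289/21

Write each e_j = u_j / sqrt(<u_j, u_j>) where u_j is the displayed integer vector. Then <v, e_j> = <v, u_j> / sqrt(<u_j, u_j>), so |<v, e_j>|^2 = <v, u_j>^2 / <u_j, u_j>.
Coefficients: <v, e_1> = -5/sqrt(6), <v, e_2> = -7/sqrt(57), <v, e_3> = -13/sqrt(798).
Square and sum: Σ |<v, e_j>|^2 = 110/21.
Compute ||v||^2 = v·v = 19.
Deficit = 19 − 110/21 = 289/21 ≥ 0, confirming Bessel's inequality. (The deficit equals ||v − Σ <v,e_j> e_j||^2, the squared distance from v to span{e_j}.)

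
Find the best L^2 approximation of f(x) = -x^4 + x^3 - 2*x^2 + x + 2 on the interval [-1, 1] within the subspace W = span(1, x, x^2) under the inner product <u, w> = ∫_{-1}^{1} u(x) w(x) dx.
g(x) = -20*x^2/7 + 8*x/5 + 73/35

The best approximation g ∈ W is the orthogonal projection of f onto W. Writing g = a_0 + a_1 x + a_2 x^2, the coefficients solve the normal equations G · a = b where
  G_{ij} = <φ_i, φ_j> and b_i = <f, φ_i>, with φ_0 = 1, φ_1 = x, φ_2 = x^2.
G =
  [2, 0, 2/3]
  [0, 2/3, 0]
  [2/3, 0, 2/5],
b = (34/15, 16/15, 26/105).
Solving gives a_0 = 73/35, a_1 = 8/5, a_2 = -20/7, so
  g(x) = -20*x^2/7 + 8*x/5 + 73/35.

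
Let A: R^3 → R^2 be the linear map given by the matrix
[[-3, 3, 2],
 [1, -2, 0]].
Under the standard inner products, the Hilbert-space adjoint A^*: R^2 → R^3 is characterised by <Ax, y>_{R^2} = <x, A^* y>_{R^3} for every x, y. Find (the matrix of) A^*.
A^* = A^T =
[[-3, 1],
 [3, -2],
 [2, 0]]

For real matrices with standard dot products, the defining identity <Ax, y> = <x, A^* y> gives (Ax)^T y = x^T (A^*) y, i.e. x^T A^T y = x^T (A^*) y. Since this holds for all x, y, we must have A^* = A^T. Therefore
A^* =
[[-3, 1],
 [3, -2],
 [2, 0]].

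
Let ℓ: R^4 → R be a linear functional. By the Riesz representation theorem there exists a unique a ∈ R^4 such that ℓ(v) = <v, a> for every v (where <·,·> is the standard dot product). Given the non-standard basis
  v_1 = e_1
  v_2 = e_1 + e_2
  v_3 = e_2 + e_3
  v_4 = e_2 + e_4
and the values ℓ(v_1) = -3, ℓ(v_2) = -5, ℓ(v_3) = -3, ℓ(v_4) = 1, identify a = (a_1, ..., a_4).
a = (-3, -2, -1, 3)

Write a = (a_1, ..., a_4) in the standard basis. For each basis vector v_i, ℓ(v_i) = <v_i, a> is a linear equation in the a_j's. Collect the n equations into a matrix system V a = ℓ, where row i of V is v_i (expressed in the standard basis). Since V is invertible (lower-triangular with 1s on the diagonal, up to permutation), solve by back-substitution:
  V =
[[1, 0, 0, 0],
 [1, 1, 0, 0],
 [0, 1, 1, 0],
 [0, 1, 0, 1]]
  V a = (-3, -5, -3, 1)
Solving gives a = (-3, -2, -1, 3).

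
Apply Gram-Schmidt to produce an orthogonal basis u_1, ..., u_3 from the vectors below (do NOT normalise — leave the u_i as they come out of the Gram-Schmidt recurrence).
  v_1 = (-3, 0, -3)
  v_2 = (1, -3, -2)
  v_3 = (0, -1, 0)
Orthogonal basis:
  u_1 = (-3, 0, -3)
  u_2 = (3/2, -3, -3/2)
  u_3 = (-1/3, -1/3, 1/3)

Apply the Gram-Schmidt recurrence
  u_1 = v_1
  u_i = v_i − Σ_{j<i} ((v_i · u_j) / (u_j · u_j)) · u_j.

Step by step this gives:
  u_1 = (-3, 0, -3)
  u_2 = (3/2, -3, -3/2)
  u_3 = (-1/3, -1/3, 1/3)

Orthogonality check:
  u_2 · u_1 = 0 (should be 0)
  u_3 · u_1 = 0 (should be 0)
  u_3 · u_2 = 0 (should be 0)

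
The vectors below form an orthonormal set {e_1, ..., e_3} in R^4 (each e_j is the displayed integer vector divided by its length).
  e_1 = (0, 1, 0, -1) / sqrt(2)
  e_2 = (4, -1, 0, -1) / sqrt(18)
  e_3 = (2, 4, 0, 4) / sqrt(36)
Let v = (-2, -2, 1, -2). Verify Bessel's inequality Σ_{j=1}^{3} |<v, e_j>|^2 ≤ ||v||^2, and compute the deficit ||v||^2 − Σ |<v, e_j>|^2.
Σ |<v, e_j>|^2 = 12; ||v||^2 = 13; deficit = 1

Write each e_j = u_j / sqrt(<u_j, u_j>) where u_j is the displayed integer vector. Then <v, e_j> = <v, u_j> / sqrt(<u_j, u_j>), so |<v, e_j>|^2 = <v, u_j>^2 / <u_j, u_j>.
Coefficients: <v, e_1> = 0/sqrt(2), <v, e_2> = -4/sqrt(18), <v, e_3> = -20/sqrt(36).
Square and sum: Σ |<v, e_j>|^2 = 12.
Compute ||v||^2 = v·v = 13.
Deficit = 13 − 12 = 1 ≥ 0, confirming Bessel's inequality. (The deficit equals ||v − Σ <v,e_j> e_j||^2, the squared distance from v to span{e_j}.)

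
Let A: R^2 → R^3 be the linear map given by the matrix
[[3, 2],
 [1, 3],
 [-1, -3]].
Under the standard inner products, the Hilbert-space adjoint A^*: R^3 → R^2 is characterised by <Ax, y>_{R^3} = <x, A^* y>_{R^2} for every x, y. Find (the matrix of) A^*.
A^* = A^T =
[[3, 1, -1],
 [2, 3, -3]]

For real matrices with standard dot products, the defining identity <Ax, y> = <x, A^* y> gives (Ax)^T y = x^T (A^*) y, i.e. x^T A^T y = x^T (A^*) y. Since this holds for all x, y, we must have A^* = A^T. Therefore
A^* =
[[3, 1, -1],
 [2, 3, -3]].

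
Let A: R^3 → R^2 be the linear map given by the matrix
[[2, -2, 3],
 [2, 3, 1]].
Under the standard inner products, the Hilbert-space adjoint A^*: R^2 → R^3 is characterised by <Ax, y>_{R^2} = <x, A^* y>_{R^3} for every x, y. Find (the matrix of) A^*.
A^* = A^T =
[[2, 2],
 [-2, 3],
 [3, 1]]

For real matrices with standard dot products, the defining identity <Ax, y> = <x, A^* y> gives (Ax)^T y = x^T (A^*) y, i.e. x^T A^T y = x^T (A^*) y. Since this holds for all x, y, we must have A^* = A^T. Therefore
A^* =
[[2, 2],
 [-2, 3],
 [3, 1]].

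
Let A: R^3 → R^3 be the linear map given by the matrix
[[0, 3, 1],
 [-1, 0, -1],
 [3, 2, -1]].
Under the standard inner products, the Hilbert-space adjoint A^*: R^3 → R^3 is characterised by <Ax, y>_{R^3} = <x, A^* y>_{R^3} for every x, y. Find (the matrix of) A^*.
A^* = A^T =
[[0, -1, 3],
 [3, 0, 2],
 [1, -1, -1]]

For real matrices with standard dot products, the defining identity <Ax, y> = <x, A^* y> gives (Ax)^T y = x^T (A^*) y, i.e. x^T A^T y = x^T (A^*) y. Since this holds for all x, y, we must have A^* = A^T. Therefore
A^* =
[[0, -1, 3],
 [3, 0, 2],
 [1, -1, -1]].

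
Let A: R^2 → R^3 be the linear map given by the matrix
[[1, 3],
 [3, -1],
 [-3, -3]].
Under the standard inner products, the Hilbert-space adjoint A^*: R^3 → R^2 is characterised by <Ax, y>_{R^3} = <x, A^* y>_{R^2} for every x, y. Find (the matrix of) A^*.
A^* = A^T =
[[1, 3, -3],
 [3, -1, -3]]

For real matrices with standard dot products, the defining identity <Ax, y> = <x, A^* y> gives (Ax)^T y = x^T (A^*) y, i.e. x^T A^T y = x^T (A^*) y. Since this holds for all x, y, we must have A^* = A^T. Therefore
A^* =
[[1, 3, -3],
 [3, -1, -3]].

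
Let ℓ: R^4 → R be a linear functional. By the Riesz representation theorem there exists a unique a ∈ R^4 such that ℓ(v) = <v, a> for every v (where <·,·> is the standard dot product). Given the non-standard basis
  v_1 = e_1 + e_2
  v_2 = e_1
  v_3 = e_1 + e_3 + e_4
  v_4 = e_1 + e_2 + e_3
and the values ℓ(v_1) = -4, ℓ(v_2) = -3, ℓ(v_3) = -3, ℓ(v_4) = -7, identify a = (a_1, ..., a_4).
a = (-3, -1, -3, 3)

Write a = (a_1, ..., a_4) in the standard basis. For each basis vector v_i, ℓ(v_i) = <v_i, a> is a linear equation in the a_j's. Collect the n equations into a matrix system V a = ℓ, where row i of V is v_i (expressed in the standard basis). Since V is invertible (lower-triangular with 1s on the diagonal, up to permutation), solve by back-substitution:
  V =
[[1, 1, 0, 0],
 [1, 0, 0, 0],
 [1, 0, 1, 1],
 [1, 1, 1, 0]]
  V a = (-4, -3, -3, -7)
Solving gives a = (-3, -1, -3, 3).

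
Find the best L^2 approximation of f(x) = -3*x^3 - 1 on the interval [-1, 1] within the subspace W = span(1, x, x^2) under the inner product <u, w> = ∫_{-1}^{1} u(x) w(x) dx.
g(x) = -9*x/5 - 1

The best approximation g ∈ W is the orthogonal projection of f onto W. Writing g = a_0 + a_1 x + a_2 x^2, the coefficients solve the normal equations G · a = b where
  G_{ij} = <φ_i, φ_j> and b_i = <f, φ_i>, with φ_0 = 1, φ_1 = x, φ_2 = x^2.
G =
  [2, 0, 2/3]
  [0, 2/3, 0]
  [2/3, 0, 2/5],
b = (-2, -6/5, -2/3).
Solving gives a_0 = -1, a_1 = -9/5, a_2 = 0, so
  g(x) = -9*x/5 - 1.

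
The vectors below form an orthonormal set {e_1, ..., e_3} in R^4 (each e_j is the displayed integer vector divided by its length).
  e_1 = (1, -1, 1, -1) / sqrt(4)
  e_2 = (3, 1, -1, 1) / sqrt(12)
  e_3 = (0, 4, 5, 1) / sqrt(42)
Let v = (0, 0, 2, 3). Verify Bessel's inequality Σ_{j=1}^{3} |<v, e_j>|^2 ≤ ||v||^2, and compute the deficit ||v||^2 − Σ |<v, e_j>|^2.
Σ |<v, e_j>|^2 = 61/14; ||v||^2 = 13; deficit = 121/14

Write each e_j = u_j / sqrt(<u_j, u_j>) where u_j is the displayed integer vector. Then <v, e_j> = <v, u_j> / sqrt(<u_j, u_j>), so |<v, e_j>|^2 = <v, u_j>^2 / <u_j, u_j>.
Coefficients: <v, e_1> = -1/sqrt(4), <v, e_2> = 1/sqrt(12), <v, e_3> = 13/sqrt(42).
Square and sum: Σ |<v, e_j>|^2 = 61/14.
Compute ||v||^2 = v·v = 13.
Deficit = 13 − 61/14 = 121/14 ≥ 0, confirming Bessel's inequality. (The deficit equals ||v − Σ <v,e_j> e_j||^2, the squared distance from v to span{e_j}.)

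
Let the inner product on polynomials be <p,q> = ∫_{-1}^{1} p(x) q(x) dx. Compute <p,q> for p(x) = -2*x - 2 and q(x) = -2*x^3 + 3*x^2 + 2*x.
<p,q> = -76/15

Expand the product: p(x)·q(x) = 4*x^4 - 2*x^3 - 10*x^2 - 4*x.
∫_{-1}^{1} of each monomial x^k gives [2/(k+1) if k even, 0 if k odd]. Integrating term-by-term (or equivalently evaluating the antiderivative F(x) = 4*x^5/5 - x^4/2 - 10*x^3/3 - 2*x^2 at the endpoints):
  F(1) − F(−1) = -151/30 − (1/30) = -76/15.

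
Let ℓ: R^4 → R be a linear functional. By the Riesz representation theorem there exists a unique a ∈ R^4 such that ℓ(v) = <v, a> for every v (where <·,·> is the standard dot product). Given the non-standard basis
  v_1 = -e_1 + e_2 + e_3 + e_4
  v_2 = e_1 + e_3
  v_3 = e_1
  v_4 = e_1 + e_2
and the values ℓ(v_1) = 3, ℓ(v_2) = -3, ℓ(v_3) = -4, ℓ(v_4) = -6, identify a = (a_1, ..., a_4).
a = (-4, -2, 1, 0)

Write a = (a_1, ..., a_4) in the standard basis. For each basis vector v_i, ℓ(v_i) = <v_i, a> is a linear equation in the a_j's. Collect the n equations into a matrix system V a = ℓ, where row i of V is v_i (expressed in the standard basis). Since V is invertible (lower-triangular with 1s on the diagonal, up to permutation), solve by back-substitution:
  V =
[[-1, 1, 1, 1],
 [1, 0, 1, 0],
 [1, 0, 0, 0],
 [1, 1, 0, 0]]
  V a = (3, -3, -4, -6)
Solving gives a = (-4, -2, 1, 0).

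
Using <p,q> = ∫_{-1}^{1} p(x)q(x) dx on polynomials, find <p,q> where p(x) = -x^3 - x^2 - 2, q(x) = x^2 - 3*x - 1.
<p,q> = 62/15

Expand the product: p(x)·q(x) = -x^5 + 2*x^4 + 4*x^3 - x^2 + 6*x + 2.
∫_{-1}^{1} of each monomial x^k gives [2/(k+1) if k even, 0 if k odd]. Integrating term-by-term (or equivalently evaluating the antiderivative F(x) = -x^6/6 + 2*x^5/5 + x^4 - x^3/3 + 3*x^2 + 2*x at the endpoints):
  F(1) − F(−1) = 59/10 − (53/30) = 62/15.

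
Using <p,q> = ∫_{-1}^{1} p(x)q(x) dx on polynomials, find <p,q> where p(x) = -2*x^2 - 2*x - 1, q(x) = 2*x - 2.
<p,q> = 4

Expand the product: p(x)·q(x) = -4*x^3 + 2*x + 2.
∫_{-1}^{1} of each monomial x^k gives [2/(k+1) if k even, 0 if k odd]. Integrating term-by-term (or equivalently evaluating the antiderivative F(x) = -x^4 + x^2 + 2*x at the endpoints):
  F(1) − F(−1) = 2 − (-2) = 4.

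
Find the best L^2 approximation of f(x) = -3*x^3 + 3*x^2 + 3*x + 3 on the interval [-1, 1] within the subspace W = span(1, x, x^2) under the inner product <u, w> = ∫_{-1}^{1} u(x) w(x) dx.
g(x) = 3*x^2 + 6*x/5 + 3

The best approximation g ∈ W is the orthogonal projection of f onto W. Writing g = a_0 + a_1 x + a_2 x^2, the coefficients solve the normal equations G · a = b where
  G_{ij} = <φ_i, φ_j> and b_i = <f, φ_i>, with φ_0 = 1, φ_1 = x, φ_2 = x^2.
G =
  [2, 0, 2/3]
  [0, 2/3, 0]
  [2/3, 0, 2/5],
b = (8, 4/5, 16/5).
Solving gives a_0 = 3, a_1 = 6/5, a_2 = 3, so
  g(x) = 3*x^2 + 6*x/5 + 3.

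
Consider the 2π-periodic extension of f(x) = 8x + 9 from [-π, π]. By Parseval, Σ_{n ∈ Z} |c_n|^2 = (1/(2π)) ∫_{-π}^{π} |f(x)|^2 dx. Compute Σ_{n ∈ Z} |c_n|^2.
Σ |c_n|^2 = 64π^2/3 + 81

Expand and integrate term by term over [-π, π]:
  ∫ (8x)^2 dx = 64·(2π^3/3); ∫ 2·8·(9)·x dx = 0 (odd integrand); ∫ 9^2 dx = 81·2π.
So (1/(2π)) ∫_{-π}^{π} (8x + 9)^2 dx = 64π^2/3 + 81 = 64π^2/3 + 81.
Parseval ⇒ Σ |c_n|^2 = 64π^2/3 + 81.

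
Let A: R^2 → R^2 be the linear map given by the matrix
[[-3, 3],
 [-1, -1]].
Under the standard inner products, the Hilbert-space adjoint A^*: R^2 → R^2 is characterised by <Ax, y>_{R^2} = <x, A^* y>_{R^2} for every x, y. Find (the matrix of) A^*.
A^* = A^T =
[[-3, -1],
 [3, -1]]

For real matrices with standard dot products, the defining identity <Ax, y> = <x, A^* y> gives (Ax)^T y = x^T (A^*) y, i.e. x^T A^T y = x^T (A^*) y. Since this holds for all x, y, we must have A^* = A^T. Therefore
A^* =
[[-3, -1],
 [3, -1]].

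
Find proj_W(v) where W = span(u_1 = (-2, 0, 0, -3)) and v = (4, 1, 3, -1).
proj_W(v) = (10/13, 0, 0, 15/13)

Set up U = [u_1 | ... | u_1] ∈ R^(4×1). The projector onto W = col(U) is P = U (U^T U)^(-1) U^T.
Compute U^T U =
  [13],
and U^T v = (-5).
Solve U^T U · c = U^T v for the coefficients: c = (-5/13). The projection is proj_W(v) = U c.
Check: (v - proj_W(v)) · u_1 = 0  (should be 0).
Result: proj_W(v) = (10/13, 0, 0, 15/13).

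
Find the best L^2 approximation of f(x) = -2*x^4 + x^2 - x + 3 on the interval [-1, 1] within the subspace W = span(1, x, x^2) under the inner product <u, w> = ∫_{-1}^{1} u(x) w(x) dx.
g(x) = -5*x^2/7 - x + 111/35

The best approximation g ∈ W is the orthogonal projection of f onto W. Writing g = a_0 + a_1 x + a_2 x^2, the coefficients solve the normal equations G · a = b where
  G_{ij} = <φ_i, φ_j> and b_i = <f, φ_i>, with φ_0 = 1, φ_1 = x, φ_2 = x^2.
G =
  [2, 0, 2/3]
  [0, 2/3, 0]
  [2/3, 0, 2/5],
b = (88/15, -2/3, 64/35).
Solving gives a_0 = 111/35, a_1 = -1, a_2 = -5/7, so
  g(x) = -5*x^2/7 - x + 111/35.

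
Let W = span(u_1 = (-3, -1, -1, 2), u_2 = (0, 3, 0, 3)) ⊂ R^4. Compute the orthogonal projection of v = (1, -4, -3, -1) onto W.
proj_W(v) = (-27/29, -86/29, -9/29, -59/29)

Set up U = [u_1 | ... | u_2] ∈ R^(4×2). The projector onto W = col(U) is P = U (U^T U)^(-1) U^T.
Compute U^T U =
  [15, 3]
  [3, 18],
and U^T v = (2, -15).
Solve U^T U · c = U^T v for the coefficients: c = (9/29, -77/87). The projection is proj_W(v) = U c.
Check: (v - proj_W(v)) · u_1 = 0  (should be 0).
Check: (v - proj_W(v)) · u_2 = 0  (should be 0).
Result: proj_W(v) = (-27/29, -86/29, -9/29, -59/29).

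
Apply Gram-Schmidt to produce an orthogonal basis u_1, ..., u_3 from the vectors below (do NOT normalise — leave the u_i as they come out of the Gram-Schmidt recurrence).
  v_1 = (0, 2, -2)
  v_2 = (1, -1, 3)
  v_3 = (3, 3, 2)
Orthogonal basis:
  u_1 = (0, 2, -2)
  u_2 = (1, 1, 1)
  u_3 = (1/3, -1/6, -1/6)

Apply the Gram-Schmidt recurrence
  u_1 = v_1
  u_i = v_i − Σ_{j<i} ((v_i · u_j) / (u_j · u_j)) · u_j.

Step by step this gives:
  u_1 = (0, 2, -2)
  u_2 = (1, 1, 1)
  u_3 = (1/3, -1/6, -1/6)

Orthogonality check:
  u_2 · u_1 = 0 (should be 0)
  u_3 · u_1 = 0 (should be 0)
  u_3 · u_2 = 0 (should be 0)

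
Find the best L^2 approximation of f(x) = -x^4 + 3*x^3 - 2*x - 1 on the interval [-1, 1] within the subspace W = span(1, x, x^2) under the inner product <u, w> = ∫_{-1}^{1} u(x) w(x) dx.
g(x) = -6*x^2/7 - x/5 - 32/35

The best approximation g ∈ W is the orthogonal projection of f onto W. Writing g = a_0 + a_1 x + a_2 x^2, the coefficients solve the normal equations G · a = b where
  G_{ij} = <φ_i, φ_j> and b_i = <f, φ_i>, with φ_0 = 1, φ_1 = x, φ_2 = x^2.
G =
  [2, 0, 2/3]
  [0, 2/3, 0]
  [2/3, 0, 2/5],
b = (-12/5, -2/15, -20/21).
Solving gives a_0 = -32/35, a_1 = -1/5, a_2 = -6/7, so
  g(x) = -6*x^2/7 - x/5 - 32/35.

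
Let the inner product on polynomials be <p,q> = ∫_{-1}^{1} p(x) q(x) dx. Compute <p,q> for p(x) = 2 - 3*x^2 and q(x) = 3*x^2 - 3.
<p,q> = -28/5

Expand the product: p(x)·q(x) = -9*x^4 + 15*x^2 - 6.
∫_{-1}^{1} of each monomial x^k gives [2/(k+1) if k even, 0 if k odd]. Integrating term-by-term (or equivalently evaluating the antiderivative F(x) = -9*x^5/5 + 5*x^3 - 6*x at the endpoints):
  F(1) − F(−1) = -14/5 − (14/5) = -28/5.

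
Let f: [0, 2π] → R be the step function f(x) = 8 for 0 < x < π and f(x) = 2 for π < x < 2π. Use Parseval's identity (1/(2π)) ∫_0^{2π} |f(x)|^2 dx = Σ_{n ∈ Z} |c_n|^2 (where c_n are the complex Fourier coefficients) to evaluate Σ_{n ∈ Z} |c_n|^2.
Σ |c_n|^2 = 34

Parseval equates the L^2 energy of f (normalised by 1/(2π)) with the ℓ^2 sum of its Fourier coefficients: (1/(2π)) ∫_0^{2π} |f|^2 = Σ |c_n|^2.
Compute the left side: (1/(2π)) [∫_0^π 8^2 dx + ∫_π^{2π} 2^2 dx] = (1/(2π)) · (64π + 4π) = (64 + 4)/2 = 34.
So Σ_{n ∈ Z} |c_n|^2 = 34.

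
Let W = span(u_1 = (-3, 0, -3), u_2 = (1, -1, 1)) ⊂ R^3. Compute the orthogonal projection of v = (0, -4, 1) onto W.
proj_W(v) = (1/2, -4, 1/2)

Set up U = [u_1 | ... | u_2] ∈ R^(3×2). The projector onto W = col(U) is P = U (U^T U)^(-1) U^T.
Compute U^T U =
  [18, -6]
  [-6, 3],
and U^T v = (-3, 5).
Solve U^T U · c = U^T v for the coefficients: c = (7/6, 4). The projection is proj_W(v) = U c.
Check: (v - proj_W(v)) · u_1 = 0  (should be 0).
Check: (v - proj_W(v)) · u_2 = 0  (should be 0).
Result: proj_W(v) = (1/2, -4, 1/2).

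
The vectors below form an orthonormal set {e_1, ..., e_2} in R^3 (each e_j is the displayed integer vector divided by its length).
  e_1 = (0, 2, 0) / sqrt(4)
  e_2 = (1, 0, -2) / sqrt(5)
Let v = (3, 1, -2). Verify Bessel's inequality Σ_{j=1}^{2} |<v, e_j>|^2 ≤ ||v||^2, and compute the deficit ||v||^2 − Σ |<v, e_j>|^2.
Σ |<v, e_j>|^2 = 54/5; ||v||^2 = 14; deficit = 16/5

Write each e_j = u_j / sqrt(<u_j, u_j>) where u_j is the displayed integer vector. Then <v, e_j> = <v, u_j> / sqrt(<u_j, u_j>), so |<v, e_j>|^2 = <v, u_j>^2 / <u_j, u_j>.
Coefficients: <v, e_1> = 2/sqrt(4), <v, e_2> = 7/sqrt(5).
Square and sum: Σ |<v, e_j>|^2 = 54/5.
Compute ||v||^2 = v·v = 14.
Deficit = 14 − 54/5 = 16/5 ≥ 0, confirming Bessel's inequality. (The deficit equals ||v − Σ <v,e_j> e_j||^2, the squared distance from v to span{e_j}.)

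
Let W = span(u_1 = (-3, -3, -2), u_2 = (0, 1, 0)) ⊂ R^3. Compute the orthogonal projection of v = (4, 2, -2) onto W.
proj_W(v) = (24/13, 2, 16/13)

Set up U = [u_1 | ... | u_2] ∈ R^(3×2). The projector onto W = col(U) is P = U (U^T U)^(-1) U^T.
Compute U^T U =
  [22, -3]
  [-3, 1],
and U^T v = (-14, 2).
Solve U^T U · c = U^T v for the coefficients: c = (-8/13, 2/13). The projection is proj_W(v) = U c.
Check: (v - proj_W(v)) · u_1 = 0  (should be 0).
Check: (v - proj_W(v)) · u_2 = 0  (should be 0).
Result: proj_W(v) = (24/13, 2, 16/13).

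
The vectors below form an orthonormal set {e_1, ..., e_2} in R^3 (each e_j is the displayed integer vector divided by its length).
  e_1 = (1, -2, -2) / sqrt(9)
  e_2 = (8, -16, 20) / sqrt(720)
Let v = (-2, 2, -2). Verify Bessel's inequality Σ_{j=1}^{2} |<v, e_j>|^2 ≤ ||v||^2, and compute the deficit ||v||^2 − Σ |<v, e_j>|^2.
Σ |<v, e_j>|^2 = 56/5; ||v||^2 = 12; deficit = 4/5

Write each e_j = u_j / sqrt(<u_j, u_j>) where u_j is the displayed integer vector. Then <v, e_j> = <v, u_j> / sqrt(<u_j, u_j>), so |<v, e_j>|^2 = <v, u_j>^2 / <u_j, u_j>.
Coefficients: <v, e_1> = -2/sqrt(9), <v, e_2> = -88/sqrt(720).
Square and sum: Σ |<v, e_j>|^2 = 56/5.
Compute ||v||^2 = v·v = 12.
Deficit = 12 − 56/5 = 4/5 ≥ 0, confirming Bessel's inequality. (The deficit equals ||v − Σ <v,e_j> e_j||^2, the squared distance from v to span{e_j}.)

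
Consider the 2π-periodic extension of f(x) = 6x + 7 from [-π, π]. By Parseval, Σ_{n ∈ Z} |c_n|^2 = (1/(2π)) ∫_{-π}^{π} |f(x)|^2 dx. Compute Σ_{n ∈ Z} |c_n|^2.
Σ |c_n|^2 = 12π^2 + 49

Expand and integrate term by term over [-π, π]:
  ∫ (6x)^2 dx = 36·(2π^3/3); ∫ 2·6·(7)·x dx = 0 (odd integrand); ∫ 7^2 dx = 49·2π.
So (1/(2π)) ∫_{-π}^{π} (6x + 7)^2 dx = 36π^2/3 + 49 = 12π^2 + 49.
Parseval ⇒ Σ |c_n|^2 = 12π^2 + 49.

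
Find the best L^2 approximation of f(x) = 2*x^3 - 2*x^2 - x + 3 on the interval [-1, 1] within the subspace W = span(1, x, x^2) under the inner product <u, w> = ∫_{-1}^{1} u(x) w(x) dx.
g(x) = -2*x^2 + x/5 + 3

The best approximation g ∈ W is the orthogonal projection of f onto W. Writing g = a_0 + a_1 x + a_2 x^2, the coefficients solve the normal equations G · a = b where
  G_{ij} = <φ_i, φ_j> and b_i = <f, φ_i>, with φ_0 = 1, φ_1 = x, φ_2 = x^2.
G =
  [2, 0, 2/3]
  [0, 2/3, 0]
  [2/3, 0, 2/5],
b = (14/3, 2/15, 6/5).
Solving gives a_0 = 3, a_1 = 1/5, a_2 = -2, so
  g(x) = -2*x^2 + x/5 + 3.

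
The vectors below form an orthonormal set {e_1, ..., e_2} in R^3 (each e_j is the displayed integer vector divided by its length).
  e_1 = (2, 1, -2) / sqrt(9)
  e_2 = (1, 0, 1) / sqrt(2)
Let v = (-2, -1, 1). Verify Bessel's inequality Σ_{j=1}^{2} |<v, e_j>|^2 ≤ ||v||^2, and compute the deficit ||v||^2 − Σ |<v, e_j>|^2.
Σ |<v, e_j>|^2 = 107/18; ||v||^2 = 6; deficit = 1/18

Write each e_j = u_j / sqrt(<u_j, u_j>) where u_j is the displayed integer vector. Then <v, e_j> = <v, u_j> / sqrt(<u_j, u_j>), so |<v, e_j>|^2 = <v, u_j>^2 / <u_j, u_j>.
Coefficients: <v, e_1> = -7/sqrt(9), <v, e_2> = -1/sqrt(2).
Square and sum: Σ |<v, e_j>|^2 = 107/18.
Compute ||v||^2 = v·v = 6.
Deficit = 6 − 107/18 = 1/18 ≥ 0, confirming Bessel's inequality. (The deficit equals ||v − Σ <v,e_j> e_j||^2, the squared distance from v to span{e_j}.)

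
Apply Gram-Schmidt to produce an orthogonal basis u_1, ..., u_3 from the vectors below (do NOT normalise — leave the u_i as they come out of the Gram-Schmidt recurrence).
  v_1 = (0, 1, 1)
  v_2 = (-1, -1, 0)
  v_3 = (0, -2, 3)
Orthogonal basis:
  u_1 = (0, 1, 1)
  u_2 = (-1, -1/2, 1/2)
  u_3 = (5/3, -5/3, 5/3)

Apply the Gram-Schmidt recurrence
  u_1 = v_1
  u_i = v_i − Σ_{j<i} ((v_i · u_j) / (u_j · u_j)) · u_j.

Step by step this gives:
  u_1 = (0, 1, 1)
  u_2 = (-1, -1/2, 1/2)
  u_3 = (5/3, -5/3, 5/3)

Orthogonality check:
  u_2 · u_1 = 0 (should be 0)
  u_3 · u_1 = 0 (should be 0)
  u_3 · u_2 = 0 (should be 0)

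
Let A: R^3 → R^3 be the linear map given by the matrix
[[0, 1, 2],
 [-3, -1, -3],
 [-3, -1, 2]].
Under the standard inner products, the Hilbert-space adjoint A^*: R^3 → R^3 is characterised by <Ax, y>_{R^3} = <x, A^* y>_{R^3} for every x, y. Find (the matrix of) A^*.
A^* = A^T =
[[0, -3, -3],
 [1, -1, -1],
 [2, -3, 2]]

For real matrices with standard dot products, the defining identity <Ax, y> = <x, A^* y> gives (Ax)^T y = x^T (A^*) y, i.e. x^T A^T y = x^T (A^*) y. Since this holds for all x, y, we must have A^* = A^T. Therefore
A^* =
[[0, -3, -3],
 [1, -1, -1],
 [2, -3, 2]].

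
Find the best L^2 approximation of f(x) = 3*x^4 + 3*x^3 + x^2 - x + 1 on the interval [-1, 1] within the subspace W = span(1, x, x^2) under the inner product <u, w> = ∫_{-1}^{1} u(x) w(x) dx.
g(x) = 25*x^2/7 + 4*x/5 + 26/35

The best approximation g ∈ W is the orthogonal projection of f onto W. Writing g = a_0 + a_1 x + a_2 x^2, the coefficients solve the normal equations G · a = b where
  G_{ij} = <φ_i, φ_j> and b_i = <f, φ_i>, with φ_0 = 1, φ_1 = x, φ_2 = x^2.
G =
  [2, 0, 2/3]
  [0, 2/3, 0]
  [2/3, 0, 2/5],
b = (58/15, 8/15, 202/105).
Solving gives a_0 = 26/35, a_1 = 4/5, a_2 = 25/7, so
  g(x) = 25*x^2/7 + 4*x/5 + 26/35.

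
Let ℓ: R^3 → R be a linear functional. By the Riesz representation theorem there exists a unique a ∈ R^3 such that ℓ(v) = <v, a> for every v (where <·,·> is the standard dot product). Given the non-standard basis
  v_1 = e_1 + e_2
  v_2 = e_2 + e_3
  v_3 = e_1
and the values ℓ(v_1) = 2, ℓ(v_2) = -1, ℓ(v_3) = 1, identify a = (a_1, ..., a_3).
a = (1, 1, -2)

Write a = (a_1, ..., a_3) in the standard basis. For each basis vector v_i, ℓ(v_i) = <v_i, a> is a linear equation in the a_j's. Collect the n equations into a matrix system V a = ℓ, where row i of V is v_i (expressed in the standard basis). Since V is invertible (lower-triangular with 1s on the diagonal, up to permutation), solve by back-substitution:
  V =
[[1, 1, 0],
 [0, 1, 1],
 [1, 0, 0]]
  V a = (2, -1, 1)
Solving gives a = (1, 1, -2).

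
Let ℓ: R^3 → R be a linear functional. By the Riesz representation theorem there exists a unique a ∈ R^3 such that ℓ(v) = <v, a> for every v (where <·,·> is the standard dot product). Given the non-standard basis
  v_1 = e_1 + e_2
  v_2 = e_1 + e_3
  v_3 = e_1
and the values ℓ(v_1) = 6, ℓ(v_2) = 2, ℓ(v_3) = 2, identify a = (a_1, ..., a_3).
a = (2, 4, 0)

Write a = (a_1, ..., a_3) in the standard basis. For each basis vector v_i, ℓ(v_i) = <v_i, a> is a linear equation in the a_j's. Collect the n equations into a matrix system V a = ℓ, where row i of V is v_i (expressed in the standard basis). Since V is invertible (lower-triangular with 1s on the diagonal, up to permutation), solve by back-substitution:
  V =
[[1, 1, 0],
 [1, 0, 1],
 [1, 0, 0]]
  V a = (6, 2, 2)
Solving gives a = (2, 4, 0).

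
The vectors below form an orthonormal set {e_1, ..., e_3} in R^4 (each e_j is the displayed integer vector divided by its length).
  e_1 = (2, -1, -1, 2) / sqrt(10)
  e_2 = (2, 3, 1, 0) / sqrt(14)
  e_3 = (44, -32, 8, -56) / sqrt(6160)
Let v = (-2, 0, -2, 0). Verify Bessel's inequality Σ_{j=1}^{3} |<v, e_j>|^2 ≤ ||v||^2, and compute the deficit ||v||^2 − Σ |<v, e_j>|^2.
Σ |<v, e_j>|^2 = 52/11; ||v||^2 = 8; deficit = 36/11

Write each e_j = u_j / sqrt(<u_j, u_j>) where u_j is the displayed integer vector. Then <v, e_j> = <v, u_j> / sqrt(<u_j, u_j>), so |<v, e_j>|^2 = <v, u_j>^2 / <u_j, u_j>.
Coefficients: <v, e_1> = -2/sqrt(10), <v, e_2> = -6/sqrt(14), <v, e_3> = -104/sqrt(6160).
Square and sum: Σ |<v, e_j>|^2 = 52/11.
Compute ||v||^2 = v·v = 8.
Deficit = 8 − 52/11 = 36/11 ≥ 0, confirming Bessel's inequality. (The deficit equals ||v − Σ <v,e_j> e_j||^2, the squared distance from v to span{e_j}.)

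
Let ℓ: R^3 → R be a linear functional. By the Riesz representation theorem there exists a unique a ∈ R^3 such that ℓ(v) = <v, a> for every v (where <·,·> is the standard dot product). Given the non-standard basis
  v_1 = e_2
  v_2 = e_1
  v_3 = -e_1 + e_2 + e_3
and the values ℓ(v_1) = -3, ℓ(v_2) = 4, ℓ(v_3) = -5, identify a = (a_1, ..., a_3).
a = (4, -3, 2)

Write a = (a_1, ..., a_3) in the standard basis. For each basis vector v_i, ℓ(v_i) = <v_i, a> is a linear equation in the a_j's. Collect the n equations into a matrix system V a = ℓ, where row i of V is v_i (expressed in the standard basis). Since V is invertible (lower-triangular with 1s on the diagonal, up to permutation), solve by back-substitution:
  V =
[[0, 1, 0],
 [1, 0, 0],
 [-1, 1, 1]]
  V a = (-3, 4, -5)
Solving gives a = (4, -3, 2).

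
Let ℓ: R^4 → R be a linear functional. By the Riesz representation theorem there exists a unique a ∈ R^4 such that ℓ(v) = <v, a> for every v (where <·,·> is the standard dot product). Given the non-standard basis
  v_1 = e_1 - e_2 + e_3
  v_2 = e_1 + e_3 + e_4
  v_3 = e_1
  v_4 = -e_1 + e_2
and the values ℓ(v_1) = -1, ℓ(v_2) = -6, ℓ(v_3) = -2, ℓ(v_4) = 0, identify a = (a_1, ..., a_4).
a = (-2, -2, -1, -3)

Write a = (a_1, ..., a_4) in the standard basis. For each basis vector v_i, ℓ(v_i) = <v_i, a> is a linear equation in the a_j's. Collect the n equations into a matrix system V a = ℓ, where row i of V is v_i (expressed in the standard basis). Since V is invertible (lower-triangular with 1s on the diagonal, up to permutation), solve by back-substitution:
  V =
[[1, -1, 1, 0],
 [1, 0, 1, 1],
 [1, 0, 0, 0],
 [-1, 1, 0, 0]]
  V a = (-1, -6, -2, 0)
Solving gives a = (-2, -2, -1, -3).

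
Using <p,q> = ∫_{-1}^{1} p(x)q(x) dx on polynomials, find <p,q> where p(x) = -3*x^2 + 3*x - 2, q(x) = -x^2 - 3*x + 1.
<p,q> = -142/15

Expand the product: p(x)·q(x) = 3*x^4 + 6*x^3 - 10*x^2 + 9*x - 2.
∫_{-1}^{1} of each monomial x^k gives [2/(k+1) if k even, 0 if k odd]. Integrating term-by-term (or equivalently evaluating the antiderivative F(x) = 3*x^5/5 + 3*x^4/2 - 10*x^3/3 + 9*x^2/2 - 2*x at the endpoints):
  F(1) − F(−1) = 19/15 − (161/15) = -142/15.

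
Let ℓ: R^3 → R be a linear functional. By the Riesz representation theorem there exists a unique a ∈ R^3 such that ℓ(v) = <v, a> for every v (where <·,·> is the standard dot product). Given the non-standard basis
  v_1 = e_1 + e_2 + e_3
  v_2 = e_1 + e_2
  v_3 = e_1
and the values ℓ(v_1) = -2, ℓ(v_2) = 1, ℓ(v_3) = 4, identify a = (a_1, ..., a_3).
a = (4, -3, -3)

Write a = (a_1, ..., a_3) in the standard basis. For each basis vector v_i, ℓ(v_i) = <v_i, a> is a linear equation in the a_j's. Collect the n equations into a matrix system V a = ℓ, where row i of V is v_i (expressed in the standard basis). Since V is invertible (lower-triangular with 1s on the diagonal, up to permutation), solve by back-substitution:
  V =
[[1, 1, 1],
 [1, 1, 0],
 [1, 0, 0]]
  V a = (-2, 1, 4)
Solving gives a = (4, -3, -3).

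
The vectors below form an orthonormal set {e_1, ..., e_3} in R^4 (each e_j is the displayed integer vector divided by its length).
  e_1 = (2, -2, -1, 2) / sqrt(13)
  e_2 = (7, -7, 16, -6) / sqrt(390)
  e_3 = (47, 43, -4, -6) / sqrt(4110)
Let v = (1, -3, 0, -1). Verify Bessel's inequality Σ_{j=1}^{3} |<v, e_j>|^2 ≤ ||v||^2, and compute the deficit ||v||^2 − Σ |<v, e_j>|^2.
Σ |<v, e_j>|^2 = 978/137; ||v||^2 = 11; deficit = 529/137

Write each e_j = u_j / sqrt(<u_j, u_j>) where u_j is the displayed integer vector. Then <v, e_j> = <v, u_j> / sqrt(<u_j, u_j>), so |<v, e_j>|^2 = <v, u_j>^2 / <u_j, u_j>.
Coefficients: <v, e_1> = 6/sqrt(13), <v, e_2> = 34/sqrt(390), <v, e_3> = -76/sqrt(4110).
Square and sum: Σ |<v, e_j>|^2 = 978/137.
Compute ||v||^2 = v·v = 11.
Deficit = 11 − 978/137 = 529/137 ≥ 0, confirming Bessel's inequality. (The deficit equals ||v − Σ <v,e_j> e_j||^2, the squared distance from v to span{e_j}.)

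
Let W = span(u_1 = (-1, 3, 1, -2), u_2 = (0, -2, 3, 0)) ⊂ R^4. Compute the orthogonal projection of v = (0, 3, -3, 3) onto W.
proj_W(v) = (15/62, 105/62, -120/31, 15/31)

Set up U = [u_1 | ... | u_2] ∈ R^(4×2). The projector onto W = col(U) is P = U (U^T U)^(-1) U^T.
Compute U^T U =
  [15, -3]
  [-3, 13],
and U^T v = (0, -15).
Solve U^T U · c = U^T v for the coefficients: c = (-15/62, -75/62). The projection is proj_W(v) = U c.
Check: (v - proj_W(v)) · u_1 = 0  (should be 0).
Check: (v - proj_W(v)) · u_2 = 0  (should be 0).
Result: proj_W(v) = (15/62, 105/62, -120/31, 15/31).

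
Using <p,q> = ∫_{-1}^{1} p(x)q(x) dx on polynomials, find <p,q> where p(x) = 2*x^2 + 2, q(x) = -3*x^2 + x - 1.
<p,q> = -176/15

Expand the product: p(x)·q(x) = -6*x^4 + 2*x^3 - 8*x^2 + 2*x - 2.
∫_{-1}^{1} of each monomial x^k gives [2/(k+1) if k even, 0 if k odd]. Integrating term-by-term (or equivalently evaluating the antiderivative F(x) = -6*x^5/5 + x^4/2 - 8*x^3/3 + x^2 - 2*x at the endpoints):
  F(1) − F(−1) = -131/30 − (221/30) = -176/15.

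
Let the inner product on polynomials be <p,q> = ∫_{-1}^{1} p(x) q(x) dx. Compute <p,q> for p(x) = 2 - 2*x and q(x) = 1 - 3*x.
<p,q> = 8

Expand the product: p(x)·q(x) = 6*x^2 - 8*x + 2.
∫_{-1}^{1} of each monomial x^k gives [2/(k+1) if k even, 0 if k odd]. Integrating term-by-term (or equivalently evaluating the antiderivative F(x) = 2*x^3 - 4*x^2 + 2*x at the endpoints):
  F(1) − F(−1) = 0 − (-8) = 8.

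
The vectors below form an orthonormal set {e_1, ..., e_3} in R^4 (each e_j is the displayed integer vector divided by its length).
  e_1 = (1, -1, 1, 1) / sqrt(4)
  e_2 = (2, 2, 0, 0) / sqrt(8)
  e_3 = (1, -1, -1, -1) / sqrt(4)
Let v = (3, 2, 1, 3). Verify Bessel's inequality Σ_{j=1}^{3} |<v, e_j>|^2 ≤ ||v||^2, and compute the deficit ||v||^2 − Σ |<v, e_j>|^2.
Σ |<v, e_j>|^2 = 21; ||v||^2 = 23; deficit = 2

Write each e_j = u_j / sqrt(<u_j, u_j>) where u_j is the displayed integer vector. Then <v, e_j> = <v, u_j> / sqrt(<u_j, u_j>), so |<v, e_j>|^2 = <v, u_j>^2 / <u_j, u_j>.
Coefficients: <v, e_1> = 5/sqrt(4), <v, e_2> = 10/sqrt(8), <v, e_3> = -3/sqrt(4).
Square and sum: Σ |<v, e_j>|^2 = 21.
Compute ||v||^2 = v·v = 23.
Deficit = 23 − 21 = 2 ≥ 0, confirming Bessel's inequality. (The deficit equals ||v − Σ <v,e_j> e_j||^2, the squared distance from v to span{e_j}.)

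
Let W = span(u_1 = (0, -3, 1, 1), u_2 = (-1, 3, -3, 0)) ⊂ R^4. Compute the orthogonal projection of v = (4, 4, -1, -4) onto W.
proj_W(v) = (83/65, 324/65, 58/65, -191/65)

Set up U = [u_1 | ... | u_2] ∈ R^(4×2). The projector onto W = col(U) is P = U (U^T U)^(-1) U^T.
Compute U^T U =
  [11, -12]
  [-12, 19],
and U^T v = (-17, 11).
Solve U^T U · c = U^T v for the coefficients: c = (-191/65, -83/65). The projection is proj_W(v) = U c.
Check: (v - proj_W(v)) · u_1 = 0  (should be 0).
Check: (v - proj_W(v)) · u_2 = 0  (should be 0).
Result: proj_W(v) = (83/65, 324/65, 58/65, -191/65).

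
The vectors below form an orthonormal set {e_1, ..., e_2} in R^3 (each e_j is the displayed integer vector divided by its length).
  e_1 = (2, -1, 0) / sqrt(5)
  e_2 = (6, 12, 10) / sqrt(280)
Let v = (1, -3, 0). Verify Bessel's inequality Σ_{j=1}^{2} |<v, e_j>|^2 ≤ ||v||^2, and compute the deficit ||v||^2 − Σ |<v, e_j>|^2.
Σ |<v, e_j>|^2 = 115/14; ||v||^2 = 10; deficit = 25/14

Write each e_j = u_j / sqrt(<u_j, u_j>) where u_j is the displayed integer vector. Then <v, e_j> = <v, u_j> / sqrt(<u_j, u_j>), so |<v, e_j>|^2 = <v, u_j>^2 / <u_j, u_j>.
Coefficients: <v, e_1> = 5/sqrt(5), <v, e_2> = -30/sqrt(280).
Square and sum: Σ |<v, e_j>|^2 = 115/14.
Compute ||v||^2 = v·v = 10.
Deficit = 10 − 115/14 = 25/14 ≥ 0, confirming Bessel's inequality. (The deficit equals ||v − Σ <v,e_j> e_j||^2, the squared distance from v to span{e_j}.)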